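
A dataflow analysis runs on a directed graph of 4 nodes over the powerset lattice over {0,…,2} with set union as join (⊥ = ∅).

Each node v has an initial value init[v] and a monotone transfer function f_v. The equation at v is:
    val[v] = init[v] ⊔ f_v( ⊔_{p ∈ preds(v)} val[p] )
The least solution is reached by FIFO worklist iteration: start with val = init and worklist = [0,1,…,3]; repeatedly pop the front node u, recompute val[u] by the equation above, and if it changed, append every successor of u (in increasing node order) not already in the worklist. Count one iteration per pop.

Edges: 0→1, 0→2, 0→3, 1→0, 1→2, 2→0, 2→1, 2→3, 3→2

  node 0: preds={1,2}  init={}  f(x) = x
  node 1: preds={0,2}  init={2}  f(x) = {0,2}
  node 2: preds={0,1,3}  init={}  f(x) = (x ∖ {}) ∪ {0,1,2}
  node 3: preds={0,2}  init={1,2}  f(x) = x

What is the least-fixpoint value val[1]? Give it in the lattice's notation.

Iteration log — 8 steps:
  step 1. node 0  ⊔preds={2}  new={2}  old={}  +wl: 
  step 2. node 1  ⊔preds={2}  new={0,2}  old={2}  +wl: 0
  step 3. node 2  ⊔preds={0,1,2}  new={0,1,2}  old={}  +wl: 1
  step 4. node 3  ⊔preds={0,1,2}  new={0,1,2}  old={1,2}  +wl: 2
  step 5. node 0  ⊔preds={0,1,2}  new={0,1,2}  old={2}  +wl: 3
  step 6. node 1  ⊔preds={0,1,2}  new={0,2}  stable
  step 7. node 2  ⊔preds={0,1,2}  new={0,1,2}  stable
  step 8. node 3  ⊔preds={0,1,2}  new={0,1,2}  stable

Least fixpoint reached:
  node 0: {0,1,2}
  node 1: {0,2}
  node 2: {0,1,2}
  node 3: {0,1,2}

{0,2}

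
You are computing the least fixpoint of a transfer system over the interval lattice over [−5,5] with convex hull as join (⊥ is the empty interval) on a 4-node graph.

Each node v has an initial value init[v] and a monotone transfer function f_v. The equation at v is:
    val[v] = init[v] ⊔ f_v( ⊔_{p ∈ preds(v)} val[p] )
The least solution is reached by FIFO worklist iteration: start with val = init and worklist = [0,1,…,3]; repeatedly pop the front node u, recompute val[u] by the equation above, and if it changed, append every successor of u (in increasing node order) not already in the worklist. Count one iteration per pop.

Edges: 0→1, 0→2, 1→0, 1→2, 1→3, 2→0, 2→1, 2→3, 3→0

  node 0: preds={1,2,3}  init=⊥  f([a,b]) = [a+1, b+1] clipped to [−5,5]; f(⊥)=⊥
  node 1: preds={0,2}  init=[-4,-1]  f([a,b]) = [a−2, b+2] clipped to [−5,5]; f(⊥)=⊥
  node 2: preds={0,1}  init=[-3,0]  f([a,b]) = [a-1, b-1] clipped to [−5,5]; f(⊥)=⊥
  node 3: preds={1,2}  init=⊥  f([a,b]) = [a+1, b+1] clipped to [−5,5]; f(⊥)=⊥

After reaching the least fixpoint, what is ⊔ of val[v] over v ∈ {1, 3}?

[-5,5]

Trace (11 dequeues):
  [1] u=0 | in [-4,0] | out [-3,1] | prev ⊥ | push {}
  [2] u=1 | in [-3,1] | out [-5,3] | prev [-4,-1] | push {0}
  [3] u=2 | in [-5,3] | out [-5,2] | prev [-3,0] | push {1}
  [4] u=3 | in [-5,3] | out [-4,4] | prev ⊥ | push {}
  [5] u=0 | in [-5,4] | out [-4,5] | prev [-3,1] | push {2}
  [6] u=1 | in [-5,5] | out [-5,5] | prev [-5,3] | push {0,3}
  [7] u=2 | in [-5,5] | out [-5,4] | prev [-5,2] | push {1}
  [8] u=0 | in [-5,5] | out [-4,5] | ==
  [9] u=3 | in [-5,5] | out [-4,5] | prev [-4,4] | push {0}
  [10] u=1 | in [-5,5] | out [-5,5] | ==
  [11] u=0 | in [-5,5] | out [-4,5] | ==

Converged values:
  [0] [-4,5]
  [1] [-5,5]
  [2] [-5,4]
  [3] [-4,5]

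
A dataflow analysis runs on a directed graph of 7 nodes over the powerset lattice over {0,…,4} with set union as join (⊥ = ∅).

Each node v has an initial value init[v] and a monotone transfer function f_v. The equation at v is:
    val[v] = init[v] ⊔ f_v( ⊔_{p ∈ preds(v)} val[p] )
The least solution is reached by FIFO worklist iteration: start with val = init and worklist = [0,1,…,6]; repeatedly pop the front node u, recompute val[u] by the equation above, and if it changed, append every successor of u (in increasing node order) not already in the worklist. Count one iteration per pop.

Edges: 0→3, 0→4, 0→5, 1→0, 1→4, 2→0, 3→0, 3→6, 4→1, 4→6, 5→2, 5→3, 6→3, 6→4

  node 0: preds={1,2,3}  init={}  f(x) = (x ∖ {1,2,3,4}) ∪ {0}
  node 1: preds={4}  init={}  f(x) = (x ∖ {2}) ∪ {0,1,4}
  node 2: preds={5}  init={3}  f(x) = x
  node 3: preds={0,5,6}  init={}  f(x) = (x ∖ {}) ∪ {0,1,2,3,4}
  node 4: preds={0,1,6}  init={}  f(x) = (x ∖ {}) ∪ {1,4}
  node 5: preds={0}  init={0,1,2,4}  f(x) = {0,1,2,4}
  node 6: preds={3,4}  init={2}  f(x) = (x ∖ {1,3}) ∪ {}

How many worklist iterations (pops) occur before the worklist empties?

11

Worklist (11 pops):
  #1 pop 0: in={3} → {0} (was {}); enqueue []
  #2 pop 1: in={} → {0,1,4} (was {}); enqueue [0]
  #3 pop 2: in={0,1,2,4} → {0,1,2,3,4} (was {3}); enqueue []
  #4 pop 3: in={0,1,2,4} → {0,1,2,3,4} (was {}); enqueue []
  #5 pop 4: in={0,1,2,4} → {0,1,2,4} (was {}); enqueue [1]
  #6 pop 5: in={0} → {0,1,2,4} (no change)
  #7 pop 6: in={0,1,2,3,4} → {0,2,4} (was {2}); enqueue [3,4]
  #8 pop 0: in={0,1,2,3,4} → {0} (no change)
  #9 pop 1: in={0,1,2,4} → {0,1,4} (no change)
  #10 pop 3: in={0,1,2,4} → {0,1,2,3,4} (no change)
  #11 pop 4: in={0,1,2,4} → {0,1,2,4} (no change)

Fixpoint:
  val[0] = {0}
  val[1] = {0,1,4}
  val[2] = {0,1,2,3,4}
  val[3] = {0,1,2,3,4}
  val[4] = {0,1,2,4}
  val[5] = {0,1,2,4}
  val[6] = {0,2,4}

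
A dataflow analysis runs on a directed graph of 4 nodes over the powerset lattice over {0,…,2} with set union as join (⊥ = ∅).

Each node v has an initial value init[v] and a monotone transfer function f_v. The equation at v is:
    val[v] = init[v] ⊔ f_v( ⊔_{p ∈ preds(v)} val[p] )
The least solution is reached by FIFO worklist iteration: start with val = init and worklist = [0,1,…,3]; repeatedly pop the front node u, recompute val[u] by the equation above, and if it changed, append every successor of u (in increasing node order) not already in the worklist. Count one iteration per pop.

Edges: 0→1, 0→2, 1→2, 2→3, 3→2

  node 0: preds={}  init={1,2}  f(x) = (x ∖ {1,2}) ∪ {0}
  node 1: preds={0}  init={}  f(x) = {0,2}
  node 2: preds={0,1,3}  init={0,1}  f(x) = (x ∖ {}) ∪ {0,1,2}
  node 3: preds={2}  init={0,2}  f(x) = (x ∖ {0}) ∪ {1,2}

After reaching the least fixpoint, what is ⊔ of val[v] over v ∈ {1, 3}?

{0,1,2}

Iteration log — 5 steps:
  step 1. node 0  ⊔preds={}  new={0,1,2}  old={1,2}  +wl: 
  step 2. node 1  ⊔preds={0,1,2}  new={0,2}  old={}  +wl: 
  step 3. node 2  ⊔preds={0,1,2}  new={0,1,2}  old={0,1}  +wl: 
  step 4. node 3  ⊔preds={0,1,2}  new={0,1,2}  old={0,2}  +wl: 2
  step 5. node 2  ⊔preds={0,1,2}  new={0,1,2}  stable

Least fixpoint reached:
  node 0: {0,1,2}
  node 1: {0,2}
  node 2: {0,1,2}
  node 3: {0,1,2}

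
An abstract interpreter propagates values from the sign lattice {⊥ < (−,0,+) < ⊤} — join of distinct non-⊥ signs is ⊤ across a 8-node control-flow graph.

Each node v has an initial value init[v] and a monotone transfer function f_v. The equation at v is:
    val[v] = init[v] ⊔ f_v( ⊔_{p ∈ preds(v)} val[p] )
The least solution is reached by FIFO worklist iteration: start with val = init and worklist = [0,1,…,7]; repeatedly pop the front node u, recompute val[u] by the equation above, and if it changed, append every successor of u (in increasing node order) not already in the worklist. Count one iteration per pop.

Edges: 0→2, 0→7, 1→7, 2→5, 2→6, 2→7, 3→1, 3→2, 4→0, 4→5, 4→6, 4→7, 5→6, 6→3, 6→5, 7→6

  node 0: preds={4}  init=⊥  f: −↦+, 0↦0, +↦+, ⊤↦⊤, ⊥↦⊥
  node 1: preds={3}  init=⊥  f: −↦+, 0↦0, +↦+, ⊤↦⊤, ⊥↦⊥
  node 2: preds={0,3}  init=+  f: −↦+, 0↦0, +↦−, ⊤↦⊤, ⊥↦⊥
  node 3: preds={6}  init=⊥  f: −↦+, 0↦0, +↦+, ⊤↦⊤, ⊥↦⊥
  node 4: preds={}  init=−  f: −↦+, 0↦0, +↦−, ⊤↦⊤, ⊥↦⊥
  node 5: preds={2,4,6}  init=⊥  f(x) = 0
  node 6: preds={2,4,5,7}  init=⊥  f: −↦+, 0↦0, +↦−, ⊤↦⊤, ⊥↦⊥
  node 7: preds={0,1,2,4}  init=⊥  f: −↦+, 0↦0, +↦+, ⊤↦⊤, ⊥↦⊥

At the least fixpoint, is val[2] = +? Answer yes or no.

no

Iteration log — 14 steps:
  step 1. node 0  ⊔preds=−  new=+  old=⊥  +wl: 
  step 2. node 1  ⊔preds=⊥  new=⊥  stable
  step 3. node 2  ⊔preds=+  new=⊤  old=+  +wl: 
  step 4. node 3  ⊔preds=⊥  new=⊥  stable
  step 5. node 4  ⊔preds=⊥  new=−  stable
  step 6. node 5  ⊔preds=⊤  new=0  old=⊥  +wl: 
  step 7. node 6  ⊔preds=⊤  new=⊤  old=⊥  +wl: 3,5
  step 8. node 7  ⊔preds=⊤  new=⊤  old=⊥  +wl: 6
  step 9. node 3  ⊔preds=⊤  new=⊤  old=⊥  +wl: 1,2
  step 10. node 5  ⊔preds=⊤  new=0  stable
  step 11. node 6  ⊔preds=⊤  new=⊤  stable
  step 12. node 1  ⊔preds=⊤  new=⊤  old=⊥  +wl: 7
  step 13. node 2  ⊔preds=⊤  new=⊤  stable
  step 14. node 7  ⊔preds=⊤  new=⊤  stable

Least fixpoint reached:
  node 0: +
  node 1: ⊤
  node 2: ⊤
  node 3: ⊤
  node 4: −
  node 5: 0
  node 6: ⊤
  node 7: ⊤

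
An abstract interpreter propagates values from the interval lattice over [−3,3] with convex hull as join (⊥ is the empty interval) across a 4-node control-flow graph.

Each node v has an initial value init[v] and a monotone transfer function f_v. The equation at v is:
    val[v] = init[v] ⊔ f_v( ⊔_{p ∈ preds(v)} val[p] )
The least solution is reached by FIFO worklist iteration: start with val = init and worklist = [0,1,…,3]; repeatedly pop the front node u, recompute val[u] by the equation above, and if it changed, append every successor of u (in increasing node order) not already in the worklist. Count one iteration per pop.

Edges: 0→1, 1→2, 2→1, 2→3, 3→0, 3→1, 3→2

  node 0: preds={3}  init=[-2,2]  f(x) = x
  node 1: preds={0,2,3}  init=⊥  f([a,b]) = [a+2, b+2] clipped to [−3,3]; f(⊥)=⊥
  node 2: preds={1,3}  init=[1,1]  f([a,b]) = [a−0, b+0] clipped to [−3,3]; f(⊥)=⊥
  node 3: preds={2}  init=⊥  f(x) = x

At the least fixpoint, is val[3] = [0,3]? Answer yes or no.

yes

Iteration log — 8 steps:
  step 1. node 0  ⊔preds=⊥  new=[-2,2]  stable
  step 2. node 1  ⊔preds=[-2,2]  new=[0,3]  old=⊥  +wl: 
  step 3. node 2  ⊔preds=[0,3]  new=[0,3]  old=[1,1]  +wl: 1
  step 4. node 3  ⊔preds=[0,3]  new=[0,3]  old=⊥  +wl: 0,2
  step 5. node 1  ⊔preds=[-2,3]  new=[0,3]  stable
  step 6. node 0  ⊔preds=[0,3]  new=[-2,3]  old=[-2,2]  +wl: 1
  step 7. node 2  ⊔preds=[0,3]  new=[0,3]  stable
  step 8. node 1  ⊔preds=[-2,3]  new=[0,3]  stable

Least fixpoint reached:
  node 0: [-2,3]
  node 1: [0,3]
  node 2: [0,3]
  node 3: [0,3]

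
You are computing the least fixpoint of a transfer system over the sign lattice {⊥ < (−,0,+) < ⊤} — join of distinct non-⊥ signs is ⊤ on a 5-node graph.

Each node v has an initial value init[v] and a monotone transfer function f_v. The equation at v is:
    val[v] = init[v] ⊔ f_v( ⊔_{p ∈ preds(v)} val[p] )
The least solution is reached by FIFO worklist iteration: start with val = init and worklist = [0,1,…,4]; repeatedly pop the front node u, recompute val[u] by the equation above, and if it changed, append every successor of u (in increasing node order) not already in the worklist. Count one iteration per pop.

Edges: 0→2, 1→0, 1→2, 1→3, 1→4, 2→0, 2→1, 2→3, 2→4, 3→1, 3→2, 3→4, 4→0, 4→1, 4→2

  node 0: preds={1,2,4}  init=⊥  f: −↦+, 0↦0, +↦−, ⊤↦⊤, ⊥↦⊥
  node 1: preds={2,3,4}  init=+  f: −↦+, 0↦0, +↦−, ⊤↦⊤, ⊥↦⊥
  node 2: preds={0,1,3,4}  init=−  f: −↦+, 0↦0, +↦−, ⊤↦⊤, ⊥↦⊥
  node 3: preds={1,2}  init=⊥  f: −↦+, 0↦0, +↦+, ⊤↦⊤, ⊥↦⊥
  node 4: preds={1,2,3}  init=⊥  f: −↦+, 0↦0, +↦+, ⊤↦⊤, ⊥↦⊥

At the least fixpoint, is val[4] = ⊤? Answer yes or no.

yes

Trace (11 dequeues):
  [1] u=0 | in ⊤ | out ⊤ | prev ⊥ | push {}
  [2] u=1 | in − | out + | ==
  [3] u=2 | in ⊤ | out ⊤ | prev − | push {0,1}
  [4] u=3 | in ⊤ | out ⊤ | prev ⊥ | push {2}
  [5] u=4 | in ⊤ | out ⊤ | prev ⊥ | push {}
  [6] u=0 | in ⊤ | out ⊤ | ==
  [7] u=1 | in ⊤ | out ⊤ | prev + | push {0,3,4}
  [8] u=2 | in ⊤ | out ⊤ | ==
  [9] u=0 | in ⊤ | out ⊤ | ==
  [10] u=3 | in ⊤ | out ⊤ | ==
  [11] u=4 | in ⊤ | out ⊤ | ==

Converged values:
  [0] ⊤
  [1] ⊤
  [2] ⊤
  [3] ⊤
  [4] ⊤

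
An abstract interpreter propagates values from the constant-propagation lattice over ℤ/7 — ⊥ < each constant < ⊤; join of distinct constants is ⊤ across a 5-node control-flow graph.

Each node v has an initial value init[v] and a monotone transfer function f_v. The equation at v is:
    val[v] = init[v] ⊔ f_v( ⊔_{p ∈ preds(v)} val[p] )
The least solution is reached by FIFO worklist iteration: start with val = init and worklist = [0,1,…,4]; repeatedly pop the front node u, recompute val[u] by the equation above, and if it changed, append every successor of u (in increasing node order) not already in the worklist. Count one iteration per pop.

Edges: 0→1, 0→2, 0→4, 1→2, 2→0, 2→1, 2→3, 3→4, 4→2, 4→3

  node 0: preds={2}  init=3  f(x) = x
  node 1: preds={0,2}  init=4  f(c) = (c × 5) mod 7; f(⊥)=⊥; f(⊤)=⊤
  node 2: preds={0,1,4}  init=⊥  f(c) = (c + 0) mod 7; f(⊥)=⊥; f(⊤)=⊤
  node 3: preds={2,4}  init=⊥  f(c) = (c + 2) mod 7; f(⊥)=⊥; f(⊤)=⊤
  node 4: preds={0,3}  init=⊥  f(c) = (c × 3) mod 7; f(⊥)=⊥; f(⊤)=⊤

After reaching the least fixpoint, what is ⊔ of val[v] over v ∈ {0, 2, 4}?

Worklist (10 pops):
  #1 pop 0: in=⊥ → 3 (no change)
  #2 pop 1: in=3 → ⊤ (was 4); enqueue []
  #3 pop 2: in=⊤ → ⊤ (was ⊥); enqueue [0,1]
  #4 pop 3: in=⊤ → ⊤ (was ⊥); enqueue []
  #5 pop 4: in=⊤ → ⊤ (was ⊥); enqueue [2,3]
  #6 pop 0: in=⊤ → ⊤ (was 3); enqueue [4]
  #7 pop 1: in=⊤ → ⊤ (no change)
  #8 pop 2: in=⊤ → ⊤ (no change)
  #9 pop 3: in=⊤ → ⊤ (no change)
  #10 pop 4: in=⊤ → ⊤ (no change)

Fixpoint:
  val[0] = ⊤
  val[1] = ⊤
  val[2] = ⊤
  val[3] = ⊤
  val[4] = ⊤

⊤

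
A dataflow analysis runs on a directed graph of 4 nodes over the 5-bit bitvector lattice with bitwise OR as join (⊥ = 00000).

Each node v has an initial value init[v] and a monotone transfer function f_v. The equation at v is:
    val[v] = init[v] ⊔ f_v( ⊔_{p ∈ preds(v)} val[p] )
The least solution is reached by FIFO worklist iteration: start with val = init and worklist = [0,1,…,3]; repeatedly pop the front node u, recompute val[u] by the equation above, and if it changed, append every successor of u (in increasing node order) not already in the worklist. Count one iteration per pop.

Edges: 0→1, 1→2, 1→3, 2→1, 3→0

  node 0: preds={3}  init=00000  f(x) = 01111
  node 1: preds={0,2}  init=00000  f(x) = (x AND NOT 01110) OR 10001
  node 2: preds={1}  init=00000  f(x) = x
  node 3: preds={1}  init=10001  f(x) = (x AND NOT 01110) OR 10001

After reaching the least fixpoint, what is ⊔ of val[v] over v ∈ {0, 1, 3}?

Trace (5 dequeues):
  [1] u=0 | in 10001 | out 01111 | prev 00000 | push {}
  [2] u=1 | in 01111 | out 10001 | prev 00000 | push {}
  [3] u=2 | in 10001 | out 10001 | prev 00000 | push {1}
  [4] u=3 | in 10001 | out 10001 | ==
  [5] u=1 | in 11111 | out 10001 | ==

Converged values:
  [0] 01111
  [1] 10001
  [2] 10001
  [3] 10001

11111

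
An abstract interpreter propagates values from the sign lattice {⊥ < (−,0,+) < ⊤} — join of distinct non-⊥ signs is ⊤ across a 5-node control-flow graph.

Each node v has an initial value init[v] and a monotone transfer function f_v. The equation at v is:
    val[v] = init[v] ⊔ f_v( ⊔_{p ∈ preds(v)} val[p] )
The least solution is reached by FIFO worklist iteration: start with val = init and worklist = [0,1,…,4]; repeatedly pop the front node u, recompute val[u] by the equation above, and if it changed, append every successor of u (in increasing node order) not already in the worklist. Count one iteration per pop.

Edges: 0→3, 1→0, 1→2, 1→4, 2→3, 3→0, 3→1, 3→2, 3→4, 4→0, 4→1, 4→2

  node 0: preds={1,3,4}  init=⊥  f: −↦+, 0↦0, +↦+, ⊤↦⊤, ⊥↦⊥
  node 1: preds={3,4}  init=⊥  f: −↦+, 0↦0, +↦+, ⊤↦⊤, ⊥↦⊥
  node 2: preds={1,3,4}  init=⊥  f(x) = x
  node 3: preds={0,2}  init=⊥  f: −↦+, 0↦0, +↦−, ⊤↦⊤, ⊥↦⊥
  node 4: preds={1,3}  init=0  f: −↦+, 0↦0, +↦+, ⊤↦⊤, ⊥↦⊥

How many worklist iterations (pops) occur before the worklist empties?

8

Trace (8 dequeues):
  [1] u=0 | in 0 | out 0 | prev ⊥ | push {}
  [2] u=1 | in 0 | out 0 | prev ⊥ | push {0}
  [3] u=2 | in 0 | out 0 | prev ⊥ | push {}
  [4] u=3 | in 0 | out 0 | prev ⊥ | push {1,2}
  [5] u=4 | in 0 | out 0 | ==
  [6] u=0 | in 0 | out 0 | ==
  [7] u=1 | in 0 | out 0 | ==
  [8] u=2 | in 0 | out 0 | ==

Converged values:
  [0] 0
  [1] 0
  [2] 0
  [3] 0
  [4] 0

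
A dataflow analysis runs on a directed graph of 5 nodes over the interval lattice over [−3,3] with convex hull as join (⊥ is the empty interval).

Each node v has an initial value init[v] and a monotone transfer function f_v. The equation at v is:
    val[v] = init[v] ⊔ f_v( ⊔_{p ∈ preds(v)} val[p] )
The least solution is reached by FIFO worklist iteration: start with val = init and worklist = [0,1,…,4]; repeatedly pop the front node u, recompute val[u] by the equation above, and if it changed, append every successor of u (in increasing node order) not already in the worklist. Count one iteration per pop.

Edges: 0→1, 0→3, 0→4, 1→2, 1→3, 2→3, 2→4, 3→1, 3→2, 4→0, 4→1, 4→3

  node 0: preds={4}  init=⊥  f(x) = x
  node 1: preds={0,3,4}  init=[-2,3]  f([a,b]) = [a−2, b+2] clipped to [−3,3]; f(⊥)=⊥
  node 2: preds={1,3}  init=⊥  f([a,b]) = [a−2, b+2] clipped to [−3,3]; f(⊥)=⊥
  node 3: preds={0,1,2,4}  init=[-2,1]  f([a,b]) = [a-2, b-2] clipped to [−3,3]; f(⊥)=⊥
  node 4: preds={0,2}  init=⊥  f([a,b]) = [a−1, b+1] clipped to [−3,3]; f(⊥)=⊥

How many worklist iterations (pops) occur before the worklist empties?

Iteration log — 11 steps:
  step 1. node 0  ⊔preds=⊥  new=⊥  stable
  step 2. node 1  ⊔preds=[-2,1]  new=[-3,3]  old=[-2,3]  +wl: 
  step 3. node 2  ⊔preds=[-3,3]  new=[-3,3]  old=⊥  +wl: 
  step 4. node 3  ⊔preds=[-3,3]  new=[-3,1]  old=[-2,1]  +wl: 1,2
  step 5. node 4  ⊔preds=[-3,3]  new=[-3,3]  old=⊥  +wl: 0,3
  step 6. node 1  ⊔preds=[-3,3]  new=[-3,3]  stable
  step 7. node 2  ⊔preds=[-3,3]  new=[-3,3]  stable
  step 8. node 0  ⊔preds=[-3,3]  new=[-3,3]  old=⊥  +wl: 1,4
  step 9. node 3  ⊔preds=[-3,3]  new=[-3,1]  stable
  step 10. node 1  ⊔preds=[-3,3]  new=[-3,3]  stable
  step 11. node 4  ⊔preds=[-3,3]  new=[-3,3]  stable

Least fixpoint reached:
  node 0: [-3,3]
  node 1: [-3,3]
  node 2: [-3,3]
  node 3: [-3,1]
  node 4: [-3,3]

11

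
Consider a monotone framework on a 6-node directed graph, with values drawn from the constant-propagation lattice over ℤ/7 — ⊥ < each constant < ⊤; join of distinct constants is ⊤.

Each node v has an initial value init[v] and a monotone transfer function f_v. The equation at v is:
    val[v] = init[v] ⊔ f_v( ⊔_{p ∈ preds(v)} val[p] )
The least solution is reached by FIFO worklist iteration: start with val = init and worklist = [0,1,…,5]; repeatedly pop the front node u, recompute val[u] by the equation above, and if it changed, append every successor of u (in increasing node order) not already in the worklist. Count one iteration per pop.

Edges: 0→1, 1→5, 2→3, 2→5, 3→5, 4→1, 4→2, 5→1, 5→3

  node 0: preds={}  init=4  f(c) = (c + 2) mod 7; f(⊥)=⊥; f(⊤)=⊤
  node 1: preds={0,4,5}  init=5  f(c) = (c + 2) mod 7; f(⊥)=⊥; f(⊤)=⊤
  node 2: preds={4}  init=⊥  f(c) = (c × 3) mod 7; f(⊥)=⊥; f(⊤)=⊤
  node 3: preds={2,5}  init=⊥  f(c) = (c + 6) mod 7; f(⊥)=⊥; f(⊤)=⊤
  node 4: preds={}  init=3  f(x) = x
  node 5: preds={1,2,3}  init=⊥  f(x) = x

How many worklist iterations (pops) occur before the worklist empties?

9

Trace (9 dequeues):
  [1] u=0 | in ⊥ | out 4 | ==
  [2] u=1 | in ⊤ | out ⊤ | prev 5 | push {}
  [3] u=2 | in 3 | out 2 | prev ⊥ | push {}
  [4] u=3 | in 2 | out 1 | prev ⊥ | push {}
  [5] u=4 | in ⊥ | out 3 | ==
  [6] u=5 | in ⊤ | out ⊤ | prev ⊥ | push {1,3}
  [7] u=1 | in ⊤ | out ⊤ | ==
  [8] u=3 | in ⊤ | out ⊤ | prev 1 | push {5}
  [9] u=5 | in ⊤ | out ⊤ | ==

Converged values:
  [0] 4
  [1] ⊤
  [2] 2
  [3] ⊤
  [4] 3
  [5] ⊤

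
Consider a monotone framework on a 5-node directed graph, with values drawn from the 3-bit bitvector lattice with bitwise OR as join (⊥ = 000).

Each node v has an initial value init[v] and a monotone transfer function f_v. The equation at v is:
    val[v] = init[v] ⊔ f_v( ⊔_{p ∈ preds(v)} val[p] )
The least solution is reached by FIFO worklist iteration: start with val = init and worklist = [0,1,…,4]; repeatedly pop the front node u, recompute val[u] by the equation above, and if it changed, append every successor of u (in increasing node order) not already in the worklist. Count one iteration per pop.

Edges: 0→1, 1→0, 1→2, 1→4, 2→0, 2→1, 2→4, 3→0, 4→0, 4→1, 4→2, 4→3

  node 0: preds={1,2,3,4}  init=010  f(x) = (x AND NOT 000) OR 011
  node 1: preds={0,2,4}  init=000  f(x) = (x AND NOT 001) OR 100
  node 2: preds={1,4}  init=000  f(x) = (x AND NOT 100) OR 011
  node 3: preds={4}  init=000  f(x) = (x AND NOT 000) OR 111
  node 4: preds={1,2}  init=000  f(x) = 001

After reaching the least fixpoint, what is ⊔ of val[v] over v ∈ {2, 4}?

Iteration log — 9 steps:
  step 1. node 0  ⊔preds=000  new=011  old=010  +wl: 
  step 2. node 1  ⊔preds=011  new=110  old=000  +wl: 0
  step 3. node 2  ⊔preds=110  new=011  old=000  +wl: 1
  step 4. node 3  ⊔preds=000  new=111  old=000  +wl: 
  step 5. node 4  ⊔preds=111  new=001  old=000  +wl: 2,3
  step 6. node 0  ⊔preds=111  new=111  old=011  +wl: 
  step 7. node 1  ⊔preds=111  new=110  stable
  step 8. node 2  ⊔preds=111  new=011  stable
  step 9. node 3  ⊔preds=001  new=111  stable

Least fixpoint reached:
  node 0: 111
  node 1: 110
  node 2: 011
  node 3: 111
  node 4: 001

011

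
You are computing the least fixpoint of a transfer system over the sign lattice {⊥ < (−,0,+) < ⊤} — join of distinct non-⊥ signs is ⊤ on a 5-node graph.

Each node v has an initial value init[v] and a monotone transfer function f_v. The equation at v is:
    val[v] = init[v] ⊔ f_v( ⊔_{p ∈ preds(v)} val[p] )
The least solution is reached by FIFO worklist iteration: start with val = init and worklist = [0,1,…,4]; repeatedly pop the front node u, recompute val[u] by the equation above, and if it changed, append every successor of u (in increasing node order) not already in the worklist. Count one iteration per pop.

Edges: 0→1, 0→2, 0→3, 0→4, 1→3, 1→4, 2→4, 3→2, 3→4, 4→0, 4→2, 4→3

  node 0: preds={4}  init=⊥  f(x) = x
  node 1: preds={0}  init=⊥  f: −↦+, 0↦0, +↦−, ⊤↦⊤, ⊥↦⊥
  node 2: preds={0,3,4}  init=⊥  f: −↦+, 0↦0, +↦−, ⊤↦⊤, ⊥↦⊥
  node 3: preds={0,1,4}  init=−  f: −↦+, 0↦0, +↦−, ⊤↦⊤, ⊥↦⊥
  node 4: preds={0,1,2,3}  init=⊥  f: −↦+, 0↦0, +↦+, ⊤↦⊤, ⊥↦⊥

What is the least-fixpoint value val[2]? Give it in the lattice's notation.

Iteration log — 12 steps:
  step 1. node 0  ⊔preds=⊥  new=⊥  stable
  step 2. node 1  ⊔preds=⊥  new=⊥  stable
  step 3. node 2  ⊔preds=−  new=+  old=⊥  +wl: 
  step 4. node 3  ⊔preds=⊥  new=−  stable
  step 5. node 4  ⊔preds=⊤  new=⊤  old=⊥  +wl: 0,2,3
  step 6. node 0  ⊔preds=⊤  new=⊤  old=⊥  +wl: 1,4
  step 7. node 2  ⊔preds=⊤  new=⊤  old=+  +wl: 
  step 8. node 3  ⊔preds=⊤  new=⊤  old=−  +wl: 2
  step 9. node 1  ⊔preds=⊤  new=⊤  old=⊥  +wl: 3
  step 10. node 4  ⊔preds=⊤  new=⊤  stable
  step 11. node 2  ⊔preds=⊤  new=⊤  stable
  step 12. node 3  ⊔preds=⊤  new=⊤  stable

Least fixpoint reached:
  node 0: ⊤
  node 1: ⊤
  node 2: ⊤
  node 3: ⊤
  node 4: ⊤

⊤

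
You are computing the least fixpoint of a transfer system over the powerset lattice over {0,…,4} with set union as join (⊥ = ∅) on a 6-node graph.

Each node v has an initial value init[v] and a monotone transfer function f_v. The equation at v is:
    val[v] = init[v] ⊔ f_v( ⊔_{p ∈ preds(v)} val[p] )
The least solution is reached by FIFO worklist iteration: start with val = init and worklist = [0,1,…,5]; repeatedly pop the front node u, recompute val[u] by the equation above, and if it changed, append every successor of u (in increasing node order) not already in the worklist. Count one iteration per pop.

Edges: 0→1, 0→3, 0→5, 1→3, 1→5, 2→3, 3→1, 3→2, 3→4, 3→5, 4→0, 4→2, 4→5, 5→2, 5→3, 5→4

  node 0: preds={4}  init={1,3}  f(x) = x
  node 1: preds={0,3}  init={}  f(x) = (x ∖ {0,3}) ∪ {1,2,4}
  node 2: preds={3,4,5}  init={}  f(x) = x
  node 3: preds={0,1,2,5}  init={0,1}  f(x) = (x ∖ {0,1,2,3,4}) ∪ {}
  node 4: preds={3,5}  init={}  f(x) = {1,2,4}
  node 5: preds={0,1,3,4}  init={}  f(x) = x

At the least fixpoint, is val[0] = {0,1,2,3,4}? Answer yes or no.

Worklist (12 pops):
  #1 pop 0: in={} → {1,3} (no change)
  #2 pop 1: in={0,1,3} → {1,2,4} (was {}); enqueue []
  #3 pop 2: in={0,1} → {0,1} (was {}); enqueue []
  #4 pop 3: in={0,1,2,3,4} → {0,1} (no change)
  #5 pop 4: in={0,1} → {1,2,4} (was {}); enqueue [0,2]
  #6 pop 5: in={0,1,2,3,4} → {0,1,2,3,4} (was {}); enqueue [3,4]
  #7 pop 0: in={1,2,4} → {1,2,3,4} (was {1,3}); enqueue [1,5]
  #8 pop 2: in={0,1,2,3,4} → {0,1,2,3,4} (was {0,1}); enqueue []
  #9 pop 3: in={0,1,2,3,4} → {0,1} (no change)
  #10 pop 4: in={0,1,2,3,4} → {1,2,4} (no change)
  #11 pop 1: in={0,1,2,3,4} → {1,2,4} (no change)
  #12 pop 5: in={0,1,2,3,4} → {0,1,2,3,4} (no change)

Fixpoint:
  val[0] = {1,2,3,4}
  val[1] = {1,2,4}
  val[2] = {0,1,2,3,4}
  val[3] = {0,1}
  val[4] = {1,2,4}
  val[5] = {0,1,2,3,4}

no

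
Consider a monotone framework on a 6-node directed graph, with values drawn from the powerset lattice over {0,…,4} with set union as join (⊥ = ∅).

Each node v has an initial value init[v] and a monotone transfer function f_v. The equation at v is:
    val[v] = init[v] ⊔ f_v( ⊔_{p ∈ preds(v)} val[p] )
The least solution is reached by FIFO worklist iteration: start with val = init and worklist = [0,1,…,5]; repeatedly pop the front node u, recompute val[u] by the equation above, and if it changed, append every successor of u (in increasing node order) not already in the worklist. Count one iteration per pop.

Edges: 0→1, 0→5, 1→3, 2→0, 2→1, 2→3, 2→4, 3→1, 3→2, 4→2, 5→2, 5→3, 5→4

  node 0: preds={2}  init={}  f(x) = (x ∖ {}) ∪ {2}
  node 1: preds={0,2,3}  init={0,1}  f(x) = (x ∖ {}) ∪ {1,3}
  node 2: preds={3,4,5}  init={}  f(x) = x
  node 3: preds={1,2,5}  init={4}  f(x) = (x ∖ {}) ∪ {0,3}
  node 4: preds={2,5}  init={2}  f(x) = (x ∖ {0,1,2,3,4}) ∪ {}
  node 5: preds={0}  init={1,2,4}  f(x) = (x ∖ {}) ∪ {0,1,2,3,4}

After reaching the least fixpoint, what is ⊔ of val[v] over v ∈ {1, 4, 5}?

{0,1,2,3,4}

Iteration log — 15 steps:
  step 1. node 0  ⊔preds={}  new={2}  old={}  +wl: 
  step 2. node 1  ⊔preds={2,4}  new={0,1,2,3,4}  old={0,1}  +wl: 
  step 3. node 2  ⊔preds={1,2,4}  new={1,2,4}  old={}  +wl: 0,1
  step 4. node 3  ⊔preds={0,1,2,3,4}  new={0,1,2,3,4}  old={4}  +wl: 2
  step 5. node 4  ⊔preds={1,2,4}  new={2}  stable
  step 6. node 5  ⊔preds={2}  new={0,1,2,3,4}  old={1,2,4}  +wl: 3,4
  step 7. node 0  ⊔preds={1,2,4}  new={1,2,4}  old={2}  +wl: 5
  step 8. node 1  ⊔preds={0,1,2,3,4}  new={0,1,2,3,4}  stable
  step 9. node 2  ⊔preds={0,1,2,3,4}  new={0,1,2,3,4}  old={1,2,4}  +wl: 0,1
  step 10. node 3  ⊔preds={0,1,2,3,4}  new={0,1,2,3,4}  stable
  step 11. node 4  ⊔preds={0,1,2,3,4}  new={2}  stable
  step 12. node 5  ⊔preds={1,2,4}  new={0,1,2,3,4}  stable
  step 13. node 0  ⊔preds={0,1,2,3,4}  new={0,1,2,3,4}  old={1,2,4}  +wl: 5
  step 14. node 1  ⊔preds={0,1,2,3,4}  new={0,1,2,3,4}  stable
  step 15. node 5  ⊔preds={0,1,2,3,4}  new={0,1,2,3,4}  stable

Least fixpoint reached:
  node 0: {0,1,2,3,4}
  node 1: {0,1,2,3,4}
  node 2: {0,1,2,3,4}
  node 3: {0,1,2,3,4}
  node 4: {2}
  node 5: {0,1,2,3,4}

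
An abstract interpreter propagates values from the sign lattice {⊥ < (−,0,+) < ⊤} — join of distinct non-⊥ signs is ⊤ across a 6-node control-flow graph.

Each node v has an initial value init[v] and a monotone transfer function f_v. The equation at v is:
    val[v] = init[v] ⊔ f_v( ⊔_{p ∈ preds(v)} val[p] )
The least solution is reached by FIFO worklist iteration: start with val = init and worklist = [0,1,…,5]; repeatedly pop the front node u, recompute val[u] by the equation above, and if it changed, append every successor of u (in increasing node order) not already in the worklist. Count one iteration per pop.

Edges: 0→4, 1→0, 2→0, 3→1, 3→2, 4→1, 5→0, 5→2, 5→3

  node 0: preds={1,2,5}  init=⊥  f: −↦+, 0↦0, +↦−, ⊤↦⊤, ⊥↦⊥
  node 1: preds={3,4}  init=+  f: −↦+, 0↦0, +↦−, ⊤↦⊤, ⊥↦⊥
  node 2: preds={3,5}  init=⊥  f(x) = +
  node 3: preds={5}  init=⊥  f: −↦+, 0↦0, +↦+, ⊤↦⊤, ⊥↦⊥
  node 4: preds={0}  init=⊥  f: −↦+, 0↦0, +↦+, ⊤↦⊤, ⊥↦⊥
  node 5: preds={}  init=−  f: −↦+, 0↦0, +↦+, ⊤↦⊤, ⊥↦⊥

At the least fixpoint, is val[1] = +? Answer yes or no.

no

Worklist (10 pops):
  #1 pop 0: in=⊤ → ⊤ (was ⊥); enqueue []
  #2 pop 1: in=⊥ → + (no change)
  #3 pop 2: in=− → + (was ⊥); enqueue [0]
  #4 pop 3: in=− → + (was ⊥); enqueue [1,2]
  #5 pop 4: in=⊤ → ⊤ (was ⊥); enqueue []
  #6 pop 5: in=⊥ → − (no change)
  #7 pop 0: in=⊤ → ⊤ (no change)
  #8 pop 1: in=⊤ → ⊤ (was +); enqueue [0]
  #9 pop 2: in=⊤ → + (no change)
  #10 pop 0: in=⊤ → ⊤ (no change)

Fixpoint:
  val[0] = ⊤
  val[1] = ⊤
  val[2] = +
  val[3] = +
  val[4] = ⊤
  val[5] = −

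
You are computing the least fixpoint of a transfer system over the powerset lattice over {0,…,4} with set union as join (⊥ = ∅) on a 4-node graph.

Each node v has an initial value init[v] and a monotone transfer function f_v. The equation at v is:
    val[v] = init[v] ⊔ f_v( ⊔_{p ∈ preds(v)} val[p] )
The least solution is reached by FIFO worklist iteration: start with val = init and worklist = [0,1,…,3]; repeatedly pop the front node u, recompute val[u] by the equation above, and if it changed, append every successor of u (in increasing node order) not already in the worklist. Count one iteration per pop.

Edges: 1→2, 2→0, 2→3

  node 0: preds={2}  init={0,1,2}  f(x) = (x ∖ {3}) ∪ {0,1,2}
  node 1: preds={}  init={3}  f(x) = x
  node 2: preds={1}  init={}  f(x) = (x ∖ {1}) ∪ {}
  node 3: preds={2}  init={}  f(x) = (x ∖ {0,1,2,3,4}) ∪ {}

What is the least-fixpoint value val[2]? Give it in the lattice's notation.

{3}

Trace (5 dequeues):
  [1] u=0 | in {} | out {0,1,2} | ==
  [2] u=1 | in {} | out {3} | ==
  [3] u=2 | in {3} | out {3} | prev {} | push {0}
  [4] u=3 | in {3} | out {} | ==
  [5] u=0 | in {3} | out {0,1,2} | ==

Converged values:
  [0] {0,1,2}
  [1] {3}
  [2] {3}
  [3] {}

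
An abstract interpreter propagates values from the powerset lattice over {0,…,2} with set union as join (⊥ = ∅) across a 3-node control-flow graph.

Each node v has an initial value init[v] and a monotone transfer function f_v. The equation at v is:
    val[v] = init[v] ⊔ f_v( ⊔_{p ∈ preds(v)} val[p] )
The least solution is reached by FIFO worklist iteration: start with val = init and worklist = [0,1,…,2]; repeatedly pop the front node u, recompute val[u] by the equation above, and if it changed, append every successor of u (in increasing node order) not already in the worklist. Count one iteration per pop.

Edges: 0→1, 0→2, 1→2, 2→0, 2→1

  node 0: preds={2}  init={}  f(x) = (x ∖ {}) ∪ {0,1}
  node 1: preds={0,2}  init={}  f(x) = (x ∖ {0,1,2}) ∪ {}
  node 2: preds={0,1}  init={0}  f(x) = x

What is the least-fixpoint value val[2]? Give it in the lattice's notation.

Iteration log — 5 steps:
  step 1. node 0  ⊔preds={0}  new={0,1}  old={}  +wl: 
  step 2. node 1  ⊔preds={0,1}  new={}  stable
  step 3. node 2  ⊔preds={0,1}  new={0,1}  old={0}  +wl: 0,1
  step 4. node 0  ⊔preds={0,1}  new={0,1}  stable
  step 5. node 1  ⊔preds={0,1}  new={}  stable

Least fixpoint reached:
  node 0: {0,1}
  node 1: {}
  node 2: {0,1}

{0,1}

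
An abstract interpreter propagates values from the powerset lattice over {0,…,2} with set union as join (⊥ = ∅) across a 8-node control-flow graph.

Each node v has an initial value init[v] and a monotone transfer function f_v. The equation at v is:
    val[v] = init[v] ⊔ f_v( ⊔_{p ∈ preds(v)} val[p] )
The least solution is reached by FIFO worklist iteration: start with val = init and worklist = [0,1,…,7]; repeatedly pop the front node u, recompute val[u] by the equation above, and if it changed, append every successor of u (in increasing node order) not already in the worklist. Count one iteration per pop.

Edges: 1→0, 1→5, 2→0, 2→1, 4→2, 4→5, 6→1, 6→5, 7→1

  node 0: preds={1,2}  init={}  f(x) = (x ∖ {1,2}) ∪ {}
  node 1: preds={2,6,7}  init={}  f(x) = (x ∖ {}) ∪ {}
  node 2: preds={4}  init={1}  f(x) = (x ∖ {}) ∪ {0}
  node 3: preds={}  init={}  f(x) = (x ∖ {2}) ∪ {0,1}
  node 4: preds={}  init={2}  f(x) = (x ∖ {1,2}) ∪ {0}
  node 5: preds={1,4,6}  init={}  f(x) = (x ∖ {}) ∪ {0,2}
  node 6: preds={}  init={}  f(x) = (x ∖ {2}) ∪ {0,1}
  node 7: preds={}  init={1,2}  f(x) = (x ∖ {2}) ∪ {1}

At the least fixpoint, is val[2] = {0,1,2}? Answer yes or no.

Worklist (13 pops):
  #1 pop 0: in={1} → {} (no change)
  #2 pop 1: in={1,2} → {1,2} (was {}); enqueue [0]
  #3 pop 2: in={2} → {0,1,2} (was {1}); enqueue [1]
  #4 pop 3: in={} → {0,1} (was {}); enqueue []
  #5 pop 4: in={} → {0,2} (was {2}); enqueue [2]
  #6 pop 5: in={0,1,2} → {0,1,2} (was {}); enqueue []
  #7 pop 6: in={} → {0,1} (was {}); enqueue [5]
  #8 pop 7: in={} → {1,2} (no change)
  #9 pop 0: in={0,1,2} → {0} (was {}); enqueue []
  #10 pop 1: in={0,1,2} → {0,1,2} (was {1,2}); enqueue [0]
  #11 pop 2: in={0,2} → {0,1,2} (no change)
  #12 pop 5: in={0,1,2} → {0,1,2} (no change)
  #13 pop 0: in={0,1,2} → {0} (no change)

Fixpoint:
  val[0] = {0}
  val[1] = {0,1,2}
  val[2] = {0,1,2}
  val[3] = {0,1}
  val[4] = {0,2}
  val[5] = {0,1,2}
  val[6] = {0,1}
  val[7] = {1,2}

yes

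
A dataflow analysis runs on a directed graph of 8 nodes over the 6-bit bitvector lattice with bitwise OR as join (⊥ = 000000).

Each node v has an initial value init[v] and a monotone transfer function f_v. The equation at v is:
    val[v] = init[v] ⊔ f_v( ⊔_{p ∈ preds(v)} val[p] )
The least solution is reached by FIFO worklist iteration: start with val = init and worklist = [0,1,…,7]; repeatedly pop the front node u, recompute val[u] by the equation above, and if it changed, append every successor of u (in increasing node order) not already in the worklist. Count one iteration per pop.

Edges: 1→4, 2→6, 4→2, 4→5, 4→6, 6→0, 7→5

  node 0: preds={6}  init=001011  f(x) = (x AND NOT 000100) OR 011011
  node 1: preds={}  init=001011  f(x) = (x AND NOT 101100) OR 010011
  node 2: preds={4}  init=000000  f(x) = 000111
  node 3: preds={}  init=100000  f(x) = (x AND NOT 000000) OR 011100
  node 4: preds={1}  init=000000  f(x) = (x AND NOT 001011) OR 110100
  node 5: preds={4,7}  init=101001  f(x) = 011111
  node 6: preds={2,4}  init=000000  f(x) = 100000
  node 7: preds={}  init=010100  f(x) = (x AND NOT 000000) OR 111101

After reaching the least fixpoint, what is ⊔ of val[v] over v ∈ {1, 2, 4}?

111111

Iteration log — 11 steps:
  step 1. node 0  ⊔preds=000000  new=011011  old=001011  +wl: 
  step 2. node 1  ⊔preds=000000  new=011011  old=001011  +wl: 
  step 3. node 2  ⊔preds=000000  new=000111  old=000000  +wl: 
  step 4. node 3  ⊔preds=000000  new=111100  old=100000  +wl: 
  step 5. node 4  ⊔preds=011011  new=110100  old=000000  +wl: 2
  step 6. node 5  ⊔preds=110100  new=111111  old=101001  +wl: 
  step 7. node 6  ⊔preds=110111  new=100000  old=000000  +wl: 0
  step 8. node 7  ⊔preds=000000  new=111101  old=010100  +wl: 5
  step 9. node 2  ⊔preds=110100  new=000111  stable
  step 10. node 0  ⊔preds=100000  new=111011  old=011011  +wl: 
  step 11. node 5  ⊔preds=111101  new=111111  stable

Least fixpoint reached:
  node 0: 111011
  node 1: 011011
  node 2: 000111
  node 3: 111100
  node 4: 110100
  node 5: 111111
  node 6: 100000
  node 7: 111101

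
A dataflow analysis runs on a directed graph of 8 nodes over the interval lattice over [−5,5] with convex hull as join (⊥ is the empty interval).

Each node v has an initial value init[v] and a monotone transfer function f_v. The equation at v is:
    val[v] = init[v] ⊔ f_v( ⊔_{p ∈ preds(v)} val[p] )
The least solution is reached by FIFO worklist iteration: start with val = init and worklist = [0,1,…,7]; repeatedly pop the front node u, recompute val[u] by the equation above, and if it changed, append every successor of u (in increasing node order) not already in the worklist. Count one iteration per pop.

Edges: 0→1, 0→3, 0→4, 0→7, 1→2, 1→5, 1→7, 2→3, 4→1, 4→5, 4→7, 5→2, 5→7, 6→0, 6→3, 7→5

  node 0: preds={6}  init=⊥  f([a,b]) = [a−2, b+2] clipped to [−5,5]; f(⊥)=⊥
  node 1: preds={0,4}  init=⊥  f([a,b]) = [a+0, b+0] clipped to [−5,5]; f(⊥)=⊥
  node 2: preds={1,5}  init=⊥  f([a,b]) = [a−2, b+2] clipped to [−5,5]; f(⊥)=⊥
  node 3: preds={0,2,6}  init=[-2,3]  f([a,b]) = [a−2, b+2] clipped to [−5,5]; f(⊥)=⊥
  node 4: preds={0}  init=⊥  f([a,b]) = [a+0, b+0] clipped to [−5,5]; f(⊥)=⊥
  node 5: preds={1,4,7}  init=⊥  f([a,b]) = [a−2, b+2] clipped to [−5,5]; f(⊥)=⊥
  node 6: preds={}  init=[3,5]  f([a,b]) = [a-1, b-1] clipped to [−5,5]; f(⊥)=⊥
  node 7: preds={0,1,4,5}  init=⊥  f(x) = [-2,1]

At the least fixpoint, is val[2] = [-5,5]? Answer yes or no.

yes

Trace (15 dequeues):
  [1] u=0 | in [3,5] | out [1,5] | prev ⊥ | push {}
  [2] u=1 | in [1,5] | out [1,5] | prev ⊥ | push {}
  [3] u=2 | in [1,5] | out [-1,5] | prev ⊥ | push {}
  [4] u=3 | in [-1,5] | out [-3,5] | prev [-2,3] | push {}
  [5] u=4 | in [1,5] | out [1,5] | prev ⊥ | push {1}
  [6] u=5 | in [1,5] | out [-1,5] | prev ⊥ | push {2}
  [7] u=6 | in ⊥ | out [3,5] | ==
  [8] u=7 | in [-1,5] | out [-2,1] | prev ⊥ | push {5}
  [9] u=1 | in [1,5] | out [1,5] | ==
  [10] u=2 | in [-1,5] | out [-3,5] | prev [-1,5] | push {3}
  [11] u=5 | in [-2,5] | out [-4,5] | prev [-1,5] | push {2,7}
  [12] u=3 | in [-3,5] | out [-5,5] | prev [-3,5] | push {}
  [13] u=2 | in [-4,5] | out [-5,5] | prev [-3,5] | push {3}
  [14] u=7 | in [-4,5] | out [-2,1] | ==
  [15] u=3 | in [-5,5] | out [-5,5] | ==

Converged values:
  [0] [1,5]
  [1] [1,5]
  [2] [-5,5]
  [3] [-5,5]
  [4] [1,5]
  [5] [-4,5]
  [6] [3,5]
  [7] [-2,1]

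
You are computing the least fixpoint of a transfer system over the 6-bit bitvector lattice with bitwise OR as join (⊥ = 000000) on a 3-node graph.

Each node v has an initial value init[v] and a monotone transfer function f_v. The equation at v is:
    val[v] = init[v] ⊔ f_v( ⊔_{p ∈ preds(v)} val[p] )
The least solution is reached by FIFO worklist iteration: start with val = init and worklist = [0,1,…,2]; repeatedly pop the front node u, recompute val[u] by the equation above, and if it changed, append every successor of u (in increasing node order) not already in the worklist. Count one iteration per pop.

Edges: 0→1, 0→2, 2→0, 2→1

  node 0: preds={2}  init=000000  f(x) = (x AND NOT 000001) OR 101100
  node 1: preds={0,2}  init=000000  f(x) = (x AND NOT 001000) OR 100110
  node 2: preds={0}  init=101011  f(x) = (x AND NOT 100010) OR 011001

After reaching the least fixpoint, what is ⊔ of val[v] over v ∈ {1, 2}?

111111

Iteration log — 6 steps:
  step 1. node 0  ⊔preds=101011  new=101110  old=000000  +wl: 
  step 2. node 1  ⊔preds=101111  new=100111  old=000000  +wl: 
  step 3. node 2  ⊔preds=101110  new=111111  old=101011  +wl: 0,1
  step 4. node 0  ⊔preds=111111  new=111110  old=101110  +wl: 2
  step 5. node 1  ⊔preds=111111  new=110111  old=100111  +wl: 
  step 6. node 2  ⊔preds=111110  new=111111  stable

Least fixpoint reached:
  node 0: 111110
  node 1: 110111
  node 2: 111111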